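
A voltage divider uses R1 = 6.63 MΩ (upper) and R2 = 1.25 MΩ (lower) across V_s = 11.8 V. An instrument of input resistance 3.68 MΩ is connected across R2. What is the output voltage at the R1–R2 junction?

V_out ≈ 1.46 V

The load sits in parallel with R2, giving an effective lower resistance R2' = R2·R_L/(R2+R_L) = 0.9331 MΩ.
Then V_out = V_s · R2'/(R1 + R2') = 11.8 × 0.9331/7.563 = 1.456 V.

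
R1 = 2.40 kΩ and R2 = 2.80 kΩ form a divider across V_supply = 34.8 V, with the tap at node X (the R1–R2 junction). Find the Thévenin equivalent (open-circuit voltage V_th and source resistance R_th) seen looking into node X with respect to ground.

With X open, the divider is unloaded: V_th = 34.8 × 2.80/5.200 = 18.74 V.
Zeroing V_supply shorts the top of R1 to ground, so R_th = R1 ‖ R2 = 1.292 kΩ.

V_th ≈ 18.7 V, R_th ≈ 1.29 kΩ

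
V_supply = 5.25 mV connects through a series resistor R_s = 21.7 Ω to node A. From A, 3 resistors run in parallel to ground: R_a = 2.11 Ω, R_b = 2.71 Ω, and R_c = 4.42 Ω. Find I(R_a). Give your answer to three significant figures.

Equivalent of the parallel group: R_p = 0.9353 Ω.
Node voltage V_A = V_supply · R_p/(R_s + R_p) = 5.25 × 0.04132 = 0.2169 mV.
Branch current I = V_A/R_a = 0.2169/2.11 = 0.1028 mA.

I ≈ 0.103 mA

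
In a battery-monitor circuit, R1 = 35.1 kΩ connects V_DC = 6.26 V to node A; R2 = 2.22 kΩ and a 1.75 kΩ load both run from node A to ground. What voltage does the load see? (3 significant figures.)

The load sits in parallel with R2, giving an effective lower resistance R2' = R2·R_L/(R2+R_L) = 0.9786 kΩ.
Then V_out = V_DC · R2'/(R1 + R2') = 6.26 × 0.9786/36.08 = 0.1698 V.
(Unloaded it would be 0.372 V; the load pulls it down.)

V_out ≈ 0.170 V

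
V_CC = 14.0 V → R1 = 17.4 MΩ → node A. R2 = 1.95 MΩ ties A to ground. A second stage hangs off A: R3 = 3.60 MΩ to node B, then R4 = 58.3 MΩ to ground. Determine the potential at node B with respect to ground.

V_B ≈ 1.29 V

Node A sees R2 in parallel with the series input of stage 2, R3 + R4 = 61.90 MΩ.
Effective lower resistance at A: R2 ‖ 61.90 = 1.890 MΩ.
V_A = 14.0 × 1.890/(17.4 + 1.890) = 1.372 V.
Then the unloaded second divider: V_B = V_A × R4/(R3+R4) = 1.372 × 0.9418 = 1.292 V.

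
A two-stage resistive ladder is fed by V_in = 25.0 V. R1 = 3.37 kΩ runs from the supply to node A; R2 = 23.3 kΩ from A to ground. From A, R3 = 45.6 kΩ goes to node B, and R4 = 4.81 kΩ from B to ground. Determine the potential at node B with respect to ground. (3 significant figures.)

Looking into the second stage from A: R3 + R4 = 50.41 kΩ appears in parallel with R2.
R2 ‖ (R3+R4) = 15.93 kΩ.
First divider: V_A = V_in · 15.93/(3.37 + 15.93) = 20.64 V.
Stage 2 is unloaded, so V_B = V_A · R4/(R3+R4) = 20.64 × 4.81/50.41 = 1.969 V.

V_B ≈ 1.97 V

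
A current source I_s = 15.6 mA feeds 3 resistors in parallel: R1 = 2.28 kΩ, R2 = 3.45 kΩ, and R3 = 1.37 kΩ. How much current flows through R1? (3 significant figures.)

I ≈ 4.69 mA

Total conductance ΣG = 1/2.28 + 1/3.45 + 1/1.37 = 1.458 (units of 1/kΩ).
R1 takes the fraction G_k/ΣG = 0.4386/1.458 = 0.3007, so I = 15.6 × 0.3007 = 4.692 mA.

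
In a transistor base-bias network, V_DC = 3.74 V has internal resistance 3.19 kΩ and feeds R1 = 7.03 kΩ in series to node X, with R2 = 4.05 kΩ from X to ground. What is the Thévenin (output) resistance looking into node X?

R1' = 3.19 + 7.03 = 10.22 kΩ (source resistance + R1).
Zeroing V_DC shorts the top of R1' to ground, so R_th = R1' ‖ R2 = 2.901 kΩ.

R_th ≈ 2.90 kΩ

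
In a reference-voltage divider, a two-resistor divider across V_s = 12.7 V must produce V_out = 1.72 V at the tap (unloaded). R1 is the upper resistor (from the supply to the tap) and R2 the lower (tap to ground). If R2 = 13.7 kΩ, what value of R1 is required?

R1 ≈ 87.5 kΩ

Required fraction k = V_out/V_s = 0.1354.
So R1 = R2 · (V_s/V_out − 1) = 13.7 × (12.7/1.72 − 1) = 13.7 × 6.384 = 87.46 kΩ.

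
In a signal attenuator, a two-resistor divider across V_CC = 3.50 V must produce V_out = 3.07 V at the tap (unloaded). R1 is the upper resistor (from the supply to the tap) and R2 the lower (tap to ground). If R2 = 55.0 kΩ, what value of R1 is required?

The divider ratio is R2/(R1+R2) = 3.07/3.50 = 0.8771.
R1 = R2·(1/k − 1) = 55.0 × 0.1401 = 7.704 kΩ.

R1 ≈ 7.70 kΩ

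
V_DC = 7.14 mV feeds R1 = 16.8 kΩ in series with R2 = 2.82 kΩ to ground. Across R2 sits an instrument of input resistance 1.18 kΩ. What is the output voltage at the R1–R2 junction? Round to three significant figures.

V_out ≈ 0.337 mV

First combine the lower leg with the load: R2 ‖ R_L = 0.8319 kΩ.
Then V_out = V_DC · R2'/(R1 + R2') = 7.14 × 0.8319/17.63 = 0.3369 mV.
(Unloaded it would be 1.03 mV; the load pulls it down.)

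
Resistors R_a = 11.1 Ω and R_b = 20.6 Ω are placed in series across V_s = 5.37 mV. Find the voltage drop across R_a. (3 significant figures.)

Series total: ΣR = 11.1 + 20.6 = 31.70 Ω.
By the voltage-divider rule, V = 5.37 × 11.10/31.70 = 1.880 mV.

V ≈ 1.88 mV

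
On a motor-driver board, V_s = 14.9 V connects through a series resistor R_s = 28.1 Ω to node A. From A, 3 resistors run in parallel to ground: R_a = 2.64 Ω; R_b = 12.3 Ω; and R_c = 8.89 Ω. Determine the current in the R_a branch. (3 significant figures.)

I ≈ 0.330 A

Parallel bank: R_p = 1/(1/2.64 + 1/12.3 + 1/8.89) = 1.746 Ω.
V_A = 14.9 × 1.746/29.85 = 0.8719 V.
Branch current I = V_A/R_a = 0.8719/2.64 = 0.3303 A.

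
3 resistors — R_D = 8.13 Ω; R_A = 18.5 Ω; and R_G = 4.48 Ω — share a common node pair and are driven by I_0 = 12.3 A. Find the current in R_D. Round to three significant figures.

I ≈ 3.78 A

Conductances: ΣG = 1/8.13 + 1/18.5 + 1/4.48 = 0.4003 (1/Ω).
R_D takes the fraction G_k/ΣG = 0.1230/0.4003 = 0.3073, so I = 12.3 × 0.3073 = 3.780 A.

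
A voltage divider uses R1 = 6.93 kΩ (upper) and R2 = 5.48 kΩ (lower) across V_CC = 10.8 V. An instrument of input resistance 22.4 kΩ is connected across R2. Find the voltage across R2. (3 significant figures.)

First combine the lower leg with the load: R2 ‖ R_L = 4.403 kΩ.
Now apply the divider: V_out = 10.8 × 0.3885 = 4.196 V.
(Unloaded it would be 4.77 V; the load pulls it down.)

V_out ≈ 4.20 V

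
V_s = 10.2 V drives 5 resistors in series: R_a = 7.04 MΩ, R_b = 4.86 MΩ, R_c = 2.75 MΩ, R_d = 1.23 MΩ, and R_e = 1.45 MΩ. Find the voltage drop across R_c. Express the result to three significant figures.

Total series resistance ΣR = 7.04 + 4.86 + 2.75 + 1.23 + 1.45 = 17.33 MΩ.
Voltage divider: V = V_s · (2.750 / 17.33) = 10.2 × 0.1587 = 1.619 V.

V ≈ 1.62 V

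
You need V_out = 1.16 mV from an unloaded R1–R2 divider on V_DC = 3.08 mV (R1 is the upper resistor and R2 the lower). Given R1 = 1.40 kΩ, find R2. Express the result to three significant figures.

The divider ratio is R2/(R1+R2) = 1.16/3.08 = 0.3766.
Rearranging, R2 = R1·k/(1−k) = 1.40 × 0.6042 = 0.8458 kΩ.

R2 ≈ 0.846 kΩ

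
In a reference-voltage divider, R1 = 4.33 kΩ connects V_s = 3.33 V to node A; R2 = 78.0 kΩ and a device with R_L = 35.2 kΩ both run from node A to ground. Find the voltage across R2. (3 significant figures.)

V_out ≈ 2.83 V

First combine the lower leg with the load: R2 ‖ R_L = 24.25 kΩ.
Then V_out = V_s · R2'/(R1 + R2') = 3.33 × 24.25/28.58 = 2.826 V.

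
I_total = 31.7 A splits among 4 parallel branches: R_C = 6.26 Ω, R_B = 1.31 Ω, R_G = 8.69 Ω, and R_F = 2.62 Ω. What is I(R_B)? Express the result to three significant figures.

Conductances: ΣG = 1/6.26 + 1/1.31 + 1/8.69 + 1/2.62 = 1.420 (1/Ω).
By the current-divider rule, I = I_total · G_k/ΣG = 31.7 × 0.5376 = 17.04 A.

I ≈ 17.0 A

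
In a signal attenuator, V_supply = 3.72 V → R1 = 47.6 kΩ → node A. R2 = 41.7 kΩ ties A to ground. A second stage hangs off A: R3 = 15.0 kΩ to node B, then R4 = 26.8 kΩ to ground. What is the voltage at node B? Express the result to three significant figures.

Looking into the second stage from A: R3 + R4 = 41.80 kΩ appears in parallel with R2.
R2 ‖ (R3+R4) = 20.87 kΩ.
So V_A = 3.72 × 0.3049 = 1.134 V.
Stage 2 is unloaded, so V_B = V_A · R4/(R3+R4) = 1.134 × 26.8/41.80 = 0.7271 V.

V_B ≈ 0.727 V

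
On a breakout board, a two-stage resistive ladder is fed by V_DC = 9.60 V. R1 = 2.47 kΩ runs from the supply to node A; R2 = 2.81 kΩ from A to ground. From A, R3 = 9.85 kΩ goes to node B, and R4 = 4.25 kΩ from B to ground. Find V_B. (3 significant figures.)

The second stage (R3 + R4 = 14.10 kΩ) loads node A in parallel with R2.
R2 ‖ (R3+R4) = 2.343 kΩ.
So V_A = 9.60 × 0.4868 = 4.673 V.
Then the unloaded second divider: V_B = V_A × R4/(R3+R4) = 4.673 × 0.3014 = 1.409 V.

V_B ≈ 1.41 V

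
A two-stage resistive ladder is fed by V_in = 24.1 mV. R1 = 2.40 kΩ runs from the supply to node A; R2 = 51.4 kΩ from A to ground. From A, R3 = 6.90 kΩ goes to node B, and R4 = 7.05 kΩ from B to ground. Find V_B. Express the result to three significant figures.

V_B ≈ 9.99 mV

Looking into the second stage from A: R3 + R4 = 13.95 kΩ appears in parallel with R2.
Effective lower resistance at A: R2 ‖ 13.95 = 10.97 kΩ.
So V_A = 24.1 × 0.8205 = 19.77 mV.
V_B = V_A × 0.5054 = 9.994 mV.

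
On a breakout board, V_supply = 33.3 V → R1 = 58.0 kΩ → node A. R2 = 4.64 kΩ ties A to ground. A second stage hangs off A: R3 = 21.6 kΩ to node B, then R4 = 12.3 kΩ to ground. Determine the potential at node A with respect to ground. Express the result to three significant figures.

Looking into the second stage from A: R3 + R4 = 33.90 kΩ appears in parallel with R2.
R2 ‖ (R3+R4) = 4.081 kΩ.
So V_A = 33.3 × 0.06574 = 2.189 V.

V_A ≈ 2.19 V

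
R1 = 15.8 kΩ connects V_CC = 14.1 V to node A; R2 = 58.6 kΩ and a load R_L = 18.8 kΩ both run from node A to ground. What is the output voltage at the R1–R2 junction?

V_out ≈ 6.68 V

First combine the lower leg with the load: R2 ‖ R_L = 14.23 kΩ.
Then V_out = V_CC · R2'/(R1 + R2') = 14.1 × 14.23/30.03 = 6.682 V.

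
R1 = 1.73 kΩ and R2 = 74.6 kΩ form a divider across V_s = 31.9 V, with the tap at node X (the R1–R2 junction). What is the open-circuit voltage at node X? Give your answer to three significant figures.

With X open, the divider is unloaded: V_th = 31.9 × 74.6/76.33 = 31.18 V.

V_th ≈ 31.2 V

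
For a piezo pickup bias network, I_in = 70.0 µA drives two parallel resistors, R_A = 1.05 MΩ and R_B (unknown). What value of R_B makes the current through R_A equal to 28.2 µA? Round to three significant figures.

The fraction through R_A equals R_B/(R_A+R_B).
With f = 0.4029, R_B = R_A · f/(1−f) = 1.05 × 0.6746 = 0.7084 MΩ.

R_B ≈ 0.708 MΩ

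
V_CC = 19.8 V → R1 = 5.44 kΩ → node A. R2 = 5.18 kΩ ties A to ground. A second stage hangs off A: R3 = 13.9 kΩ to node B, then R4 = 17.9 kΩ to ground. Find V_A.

Looking into the second stage from A: R3 + R4 = 31.80 kΩ appears in parallel with R2.
Effective lower resistance at A: R2 ‖ 31.80 = 4.454 kΩ.
So V_A = 19.8 × 0.4502 = 8.914 V.

V_A ≈ 8.91 V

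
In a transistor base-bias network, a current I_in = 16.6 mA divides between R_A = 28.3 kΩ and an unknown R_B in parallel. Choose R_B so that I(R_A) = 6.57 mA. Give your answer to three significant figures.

R_B ≈ 18.5 kΩ

In a two-way split, I_A/I_in = R_B/(R_A + R_B).
6.57/16.6 = R_B/(R_A + R_B) → R_B = R_A · (0.3958)/(1 − 0.3958) = 28.3 × 0.6550 = 18.54 kΩ.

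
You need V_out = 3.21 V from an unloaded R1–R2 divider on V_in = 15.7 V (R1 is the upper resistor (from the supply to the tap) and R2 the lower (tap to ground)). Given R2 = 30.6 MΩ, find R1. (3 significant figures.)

Required fraction k = V_out/V_in = 0.2045.
So R1 = R2 · (V_in/V_out − 1) = 30.6 × (15.7/3.21 − 1) = 30.6 × 3.891 = 119.1 MΩ.

R1 ≈ 119 MΩ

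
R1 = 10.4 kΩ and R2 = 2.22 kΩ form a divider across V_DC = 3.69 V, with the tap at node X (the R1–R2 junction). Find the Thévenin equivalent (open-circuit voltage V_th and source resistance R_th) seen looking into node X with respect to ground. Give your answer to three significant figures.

V_th is the unloaded tap voltage: V_DC · R2/(R1+R2) = 3.69 × 0.1759 = 0.6491 V.
With V_DC suppressed (replaced by a short), R_th = R1 ‖ R2 = (10.40 × 2.22)/(10.40 + 2.22) = 1.829 kΩ.

V_th ≈ 0.649 V, R_th ≈ 1.83 kΩ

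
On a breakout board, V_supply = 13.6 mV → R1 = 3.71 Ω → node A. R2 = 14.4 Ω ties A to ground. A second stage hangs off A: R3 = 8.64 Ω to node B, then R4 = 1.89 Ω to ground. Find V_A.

Looking into the second stage from A: R3 + R4 = 10.53 Ω appears in parallel with R2.
R2 ‖ (R3+R4) = 6.082 Ω.
First divider: V_A = V_supply · 6.082/(3.71 + 6.082) = 8.447 mV.

V_A ≈ 8.45 mV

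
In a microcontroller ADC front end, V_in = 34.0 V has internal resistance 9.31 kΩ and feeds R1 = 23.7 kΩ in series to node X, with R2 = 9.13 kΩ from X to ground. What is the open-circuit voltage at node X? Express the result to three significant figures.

V_th ≈ 7.37 V

R1' = 9.31 + 23.7 = 33.01 kΩ (source resistance + R1).
Open-circuit (no load on X): V_th = V_in · R2/(R1' + R2) = 34.0 × 9.13/(33.01 + 9.13) = 7.366 V.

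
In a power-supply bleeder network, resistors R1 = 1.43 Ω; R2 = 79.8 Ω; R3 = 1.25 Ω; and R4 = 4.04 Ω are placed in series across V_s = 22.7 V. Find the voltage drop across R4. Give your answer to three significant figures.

V ≈ 1.06 V

Total series resistance ΣR = 1.43 + 79.8 + 1.25 + 4.04 = 86.52 Ω.
Voltage divider: V = V_s · (4.040 / 86.52) = 22.7 × 0.04669 = 1.060 V.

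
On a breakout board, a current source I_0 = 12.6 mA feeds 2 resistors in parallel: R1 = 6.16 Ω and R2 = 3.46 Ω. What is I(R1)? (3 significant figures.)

I ≈ 4.53 mA

Two-branch current divider: I_k = I_0 · R_other/(R_1 + R_2).
So I = 12.6 × 3.46/9.620 = 4.532 mA.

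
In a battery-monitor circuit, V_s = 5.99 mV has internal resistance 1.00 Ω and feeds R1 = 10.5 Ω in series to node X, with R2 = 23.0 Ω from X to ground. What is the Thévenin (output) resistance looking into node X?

R_th ≈ 7.67 Ω

R1' = 1.00 + 10.5 = 11.50 Ω (source resistance + R1).
With V_s suppressed (replaced by a short), R_th = R1' ‖ R2 = (11.50 × 23.0)/(11.50 + 23.0) = 7.667 Ω.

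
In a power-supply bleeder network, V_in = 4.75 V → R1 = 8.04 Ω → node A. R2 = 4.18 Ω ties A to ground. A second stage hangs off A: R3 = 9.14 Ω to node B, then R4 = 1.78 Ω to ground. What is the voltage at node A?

V_A ≈ 1.30 V

Node A sees R2 in parallel with the series input of stage 2, R3 + R4 = 10.92 Ω.
R2 ‖ (R3+R4) = 3.023 Ω.
First divider: V_A = V_in · 3.023/(8.04 + 3.023) = 1.298 V.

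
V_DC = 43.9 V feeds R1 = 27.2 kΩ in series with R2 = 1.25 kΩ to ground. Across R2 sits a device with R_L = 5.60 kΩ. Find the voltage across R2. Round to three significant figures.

V_out ≈ 1.59 V

R2 ‖ R_L = (1.25 × 5.60)/(1.25 + 5.60) = 1.022 kΩ.
Now apply the divider: V_out = 43.9 × 0.03621 = 1.590 V.
(Unloaded it would be 1.93 V; the load pulls it down.)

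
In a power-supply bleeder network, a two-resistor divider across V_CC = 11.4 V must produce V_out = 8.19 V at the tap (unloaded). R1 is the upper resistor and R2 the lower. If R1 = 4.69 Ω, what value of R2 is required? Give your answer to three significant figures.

V_out/V_CC = R2/(R1+R2) = 0.7184.
R2 = R1 · 0.7184/(1 − 0.7184) = 11.97 Ω.

R2 ≈ 12.0 Ω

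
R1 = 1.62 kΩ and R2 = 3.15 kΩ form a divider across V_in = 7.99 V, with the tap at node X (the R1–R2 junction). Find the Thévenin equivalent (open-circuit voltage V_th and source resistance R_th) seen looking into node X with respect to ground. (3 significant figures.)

V_th ≈ 5.28 V, R_th ≈ 1.07 kΩ

V_th is the unloaded tap voltage: V_in · R2/(R1+R2) = 7.99 × 0.6604 = 5.276 V.
With V_in suppressed (replaced by a short), R_th = R1 ‖ R2 = (1.620 × 3.15)/(1.620 + 3.15) = 1.070 kΩ.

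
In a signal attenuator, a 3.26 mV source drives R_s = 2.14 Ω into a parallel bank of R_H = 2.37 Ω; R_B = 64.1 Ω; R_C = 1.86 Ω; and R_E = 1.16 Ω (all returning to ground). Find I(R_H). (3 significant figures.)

Combine the parallel branches: R_p = (1/2.37 + 1/64.1 + 1/1.86 + 1/1.16)⁻¹ = 0.5443 Ω.
Node voltage V_A = V_supply · R_p/(R_s + R_p) = 3.26 × 0.2028 = 0.6610 mV.
Branch current I = V_A/R_H = 0.6610/2.37 = 0.2789 mA.
(Equivalently: I_total = 1.214 mA, then current-divider fraction G_k/ΣG = 0.2297.)

I ≈ 0.279 mA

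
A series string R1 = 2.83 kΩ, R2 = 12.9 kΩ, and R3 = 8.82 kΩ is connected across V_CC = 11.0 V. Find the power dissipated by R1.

P ≈ 0.568 mW

Series current I = V_CC/ΣR = 11.0/24.55 = 0.4481 mA.
V(R1) = I·R = 1.268 V; P = V·I = 1.268 × 0.4481 = 0.5682 mW.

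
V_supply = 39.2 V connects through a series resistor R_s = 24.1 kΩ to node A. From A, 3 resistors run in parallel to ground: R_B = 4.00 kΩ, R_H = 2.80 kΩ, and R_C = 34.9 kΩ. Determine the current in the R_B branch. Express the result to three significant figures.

I ≈ 0.600 mA

Combine the parallel branches: R_p = (1/4.00 + 1/2.80 + 1/34.9)⁻¹ = 1.573 kΩ.
V_A by voltage divider: V_A = 39.2 × 1.573/(24.1 + 1.573) = 2.402 V.
Branch current I = V_A/R_B = 2.402/4.00 = 0.6004 mA.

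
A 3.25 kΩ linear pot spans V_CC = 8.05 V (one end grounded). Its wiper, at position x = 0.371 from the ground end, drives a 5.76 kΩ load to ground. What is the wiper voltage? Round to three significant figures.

Lower segment x·R_p = 1.206 kΩ; upper segment (1−x)·R_p = 2.044 kΩ.
Lower segment in parallel with the load: 1.206 ‖ 5.76 = 0.9970 kΩ.
Loaded-divider output: V_out = 8.05 × 0.3278 = 2.639 V.
(Unloaded: V_out = x·V_CC = 2.99 V.)

V_out ≈ 2.64 V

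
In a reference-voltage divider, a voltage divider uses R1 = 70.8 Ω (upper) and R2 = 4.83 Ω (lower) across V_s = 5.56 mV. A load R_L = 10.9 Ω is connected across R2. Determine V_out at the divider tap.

V_out ≈ 0.251 mV

First combine the lower leg with the load: R2 ‖ R_L = 3.347 Ω.
Now apply the divider: V_out = 5.56 × 0.04514 = 0.2510 mV.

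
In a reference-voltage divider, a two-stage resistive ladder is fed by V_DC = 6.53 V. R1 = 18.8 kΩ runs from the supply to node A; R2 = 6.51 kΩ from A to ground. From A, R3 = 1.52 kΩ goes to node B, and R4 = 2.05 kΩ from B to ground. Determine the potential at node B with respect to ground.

V_B ≈ 0.410 V

The second stage (R3 + R4 = 3.570 kΩ) loads node A in parallel with R2.
Effective lower resistance at A: R2 ‖ 3.570 = 2.306 kΩ.
V_A = 6.53 × 2.306/(18.8 + 2.306) = 0.7134 V.
V_B = V_A × 0.5742 = 0.4096 V.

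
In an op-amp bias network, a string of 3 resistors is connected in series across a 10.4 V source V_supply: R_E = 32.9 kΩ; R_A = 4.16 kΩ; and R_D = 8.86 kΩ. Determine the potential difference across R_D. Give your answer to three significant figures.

V ≈ 2.01 V

ΣR = 32.9 + 4.16 + 8.86 = 45.92 kΩ.
By the voltage-divider rule, V = 10.4 × 8.860/45.92 = 2.007 V.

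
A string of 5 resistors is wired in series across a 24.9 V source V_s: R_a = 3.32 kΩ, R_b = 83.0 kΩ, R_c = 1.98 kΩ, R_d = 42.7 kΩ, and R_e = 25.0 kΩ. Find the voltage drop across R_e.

ΣR = 3.32 + 83.0 + 1.98 + 42.7 + 25.0 = 156.0 kΩ.
Voltage divider: V = V_s · (25.00 / 156.0) = 24.9 × 0.1603 = 3.990 V.

V ≈ 3.99 V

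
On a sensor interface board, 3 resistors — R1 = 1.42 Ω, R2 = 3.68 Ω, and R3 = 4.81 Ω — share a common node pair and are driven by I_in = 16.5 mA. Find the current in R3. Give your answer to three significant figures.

I ≈ 2.90 mA

Conductances: ΣG = 1/1.42 + 1/3.68 + 1/4.81 = 1.184 (1/Ω).
By the current-divider rule, I = I_in · G_k/ΣG = 16.5 × 0.1756 = 2.898 mA.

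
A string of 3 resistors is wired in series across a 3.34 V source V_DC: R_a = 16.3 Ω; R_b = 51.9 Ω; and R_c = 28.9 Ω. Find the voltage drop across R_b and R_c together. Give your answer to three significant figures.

V ≈ 2.78 V

ΣR = 16.3 + 51.9 + 28.9 = 97.10 Ω.
R_{R_b..R_c} = 51.9 + 28.9 = 80.80 Ω.
V = V_DC · R/ΣR = 3.34 × 0.8321 = 2.779 V.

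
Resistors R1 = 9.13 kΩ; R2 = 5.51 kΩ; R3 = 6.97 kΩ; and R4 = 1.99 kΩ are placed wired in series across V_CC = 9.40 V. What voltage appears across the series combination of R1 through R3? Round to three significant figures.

Total series resistance ΣR = 9.13 + 5.51 + 6.97 + 1.99 = 23.60 kΩ.
R_{R1..R3} = 9.13 + 5.51 + 6.97 = 21.61 kΩ.
V = V_CC · R/ΣR = 9.40 × 0.9157 = 8.607 V.

V ≈ 8.61 V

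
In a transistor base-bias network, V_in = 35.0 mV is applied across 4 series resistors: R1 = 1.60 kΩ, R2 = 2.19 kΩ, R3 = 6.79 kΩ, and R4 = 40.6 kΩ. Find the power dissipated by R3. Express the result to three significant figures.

Series current I = V_in/ΣR = 35.0/51.18 = 0.6839 µA.
V(R3) = I·R = 4.643 mV; P = V·I = 4.643 × 0.6839 = 3.175 nW.

P ≈ 3.18 nW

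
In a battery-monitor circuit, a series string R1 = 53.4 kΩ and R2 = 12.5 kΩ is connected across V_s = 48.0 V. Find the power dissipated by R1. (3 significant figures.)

P ≈ 28.3 mW

Series current I = V_s/ΣR = 48.0/65.90 = 0.7284 mA.
P = I²R = 0.5305 × 53.4 = 28.33 mW.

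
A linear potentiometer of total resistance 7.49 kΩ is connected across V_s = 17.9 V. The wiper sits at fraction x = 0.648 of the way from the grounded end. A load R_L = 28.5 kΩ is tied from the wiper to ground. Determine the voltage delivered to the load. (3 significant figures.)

Split the track: R_lower = x·R_p = 4.854 kΩ, R_upper = (1−x)·R_p = 2.636 kΩ.
R_L loads the lower segment: effective lower R = 4.147 kΩ.
Loaded-divider output: V_out = 17.9 × 0.6114 = 10.94 V.

V_out ≈ 10.9 V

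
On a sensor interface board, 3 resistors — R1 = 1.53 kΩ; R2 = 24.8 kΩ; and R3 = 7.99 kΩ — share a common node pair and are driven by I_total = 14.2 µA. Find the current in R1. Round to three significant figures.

ΣG = 1/1.53 + 1/24.8 + 1/7.99 = 0.8191.
By the current-divider rule, I = I_total · G_k/ΣG = 14.2 × 0.7980 = 11.33 µA.

I ≈ 11.3 µA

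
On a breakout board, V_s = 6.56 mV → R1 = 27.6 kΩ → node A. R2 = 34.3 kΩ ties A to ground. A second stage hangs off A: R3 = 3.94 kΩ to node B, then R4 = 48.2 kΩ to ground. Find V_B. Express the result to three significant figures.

Node A sees R2 in parallel with the series input of stage 2, R3 + R4 = 52.14 kΩ.
R2 ‖ (R3+R4) = 20.69 kΩ.
So V_A = 6.56 × 0.4284 = 2.811 mV.
Then the unloaded second divider: V_B = V_A × R4/(R3+R4) = 2.811 × 0.9244 = 2.598 mV.

V_B ≈ 2.60 mV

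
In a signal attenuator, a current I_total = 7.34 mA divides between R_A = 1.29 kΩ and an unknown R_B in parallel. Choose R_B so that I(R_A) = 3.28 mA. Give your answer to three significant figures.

R_B ≈ 1.04 kΩ

Two-branch current divider: I_A = I_total · R_B/(R_A + R_B).
3.28/7.34 = R_B/(R_A + R_B) → R_B = R_A · (0.4469)/(1 − 0.4469) = 1.29 × 0.8079 = 1.042 kΩ.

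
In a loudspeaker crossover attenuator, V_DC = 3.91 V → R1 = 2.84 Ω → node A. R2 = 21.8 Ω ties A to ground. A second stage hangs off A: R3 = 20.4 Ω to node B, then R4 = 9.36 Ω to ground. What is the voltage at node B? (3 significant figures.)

V_B ≈ 1.00 V

Looking into the second stage from A: R3 + R4 = 29.76 Ω appears in parallel with R2.
Effective lower resistance at A: R2 ‖ 29.76 = 12.58 Ω.
So V_A = 3.91 × 0.8159 = 3.190 V.
Stage 2 is unloaded, so V_B = V_A · R4/(R3+R4) = 3.190 × 9.36/29.76 = 1.003 V.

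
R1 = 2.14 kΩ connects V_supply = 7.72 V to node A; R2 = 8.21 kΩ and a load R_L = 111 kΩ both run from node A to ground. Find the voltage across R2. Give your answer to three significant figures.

V_out ≈ 6.03 V

First combine the lower leg with the load: R2 ‖ R_L = 7.645 kΩ.
Then V_out = V_supply · R2'/(R1 + R2') = 7.72 × 7.645/9.785 = 6.032 V.
(Unloaded it would be 6.12 V; the load pulls it down.)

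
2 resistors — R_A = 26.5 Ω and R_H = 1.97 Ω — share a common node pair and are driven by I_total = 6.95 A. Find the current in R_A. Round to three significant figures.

I ≈ 0.481 A

With just two branches, the current splits inversely with resistance.
So I = 6.95 × 1.97/28.47 = 0.4809 A.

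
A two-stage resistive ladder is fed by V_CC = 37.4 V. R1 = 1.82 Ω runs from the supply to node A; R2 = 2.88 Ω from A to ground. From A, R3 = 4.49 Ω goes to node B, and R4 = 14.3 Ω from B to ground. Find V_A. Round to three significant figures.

V_A ≈ 21.6 V

The second stage (R3 + R4 = 18.79 Ω) loads node A in parallel with R2.
Effective lower resistance at A: R2 ‖ 18.79 = 2.497 Ω.
So V_A = 37.4 × 0.5784 = 21.63 V.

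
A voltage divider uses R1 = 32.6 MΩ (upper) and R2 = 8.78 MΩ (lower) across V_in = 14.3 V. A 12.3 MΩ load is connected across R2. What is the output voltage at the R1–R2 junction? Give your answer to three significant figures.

First combine the lower leg with the load: R2 ‖ R_L = 5.123 MΩ.
Now apply the divider: V_out = 14.3 × 0.1358 = 1.942 V.

V_out ≈ 1.94 V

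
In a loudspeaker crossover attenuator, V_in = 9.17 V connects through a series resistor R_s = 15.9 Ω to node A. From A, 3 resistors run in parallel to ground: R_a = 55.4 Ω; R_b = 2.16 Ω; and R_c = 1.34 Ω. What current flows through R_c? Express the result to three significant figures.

I ≈ 0.334 A

Equivalent of the parallel group: R_p = 0.8148 Ω.
V_A = 9.17 × 0.8148/16.71 = 0.4470 V.
Branch current I = V_A/R_c = 0.4470/1.34 = 0.3336 A.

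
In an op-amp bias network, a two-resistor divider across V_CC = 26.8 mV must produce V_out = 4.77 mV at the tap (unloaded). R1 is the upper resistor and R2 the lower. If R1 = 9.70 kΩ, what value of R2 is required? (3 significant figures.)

Required fraction k = V_out/V_CC = 0.1780.
R2 = R1 · 0.1780/(1 − 0.1780) = 2.100 kΩ.

R2 ≈ 2.10 kΩ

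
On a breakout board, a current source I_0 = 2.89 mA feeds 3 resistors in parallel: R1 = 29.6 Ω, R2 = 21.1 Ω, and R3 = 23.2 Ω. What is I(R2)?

I ≈ 1.10 mA

Conductances: ΣG = 1/29.6 + 1/21.1 + 1/23.2 = 0.1243 (1/Ω).
R2 takes the fraction G_k/ΣG = 0.04739/0.1243 = 0.3813, so I = 2.89 × 0.3813 = 1.102 mA.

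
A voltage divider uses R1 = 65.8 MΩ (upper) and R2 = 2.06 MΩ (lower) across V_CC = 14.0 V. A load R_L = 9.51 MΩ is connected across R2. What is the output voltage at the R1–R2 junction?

V_out ≈ 0.351 V

R2 ‖ R_L = (2.06 × 9.51)/(2.06 + 9.51) = 1.693 MΩ.
Voltage divider with the loaded lower leg: V_out = 14.0 × 1.693/(65.8 + 1.693) = 14.0 × 0.02509 = 0.3512 V.
(Unloaded it would be 0.425 V; the load pulls it down.)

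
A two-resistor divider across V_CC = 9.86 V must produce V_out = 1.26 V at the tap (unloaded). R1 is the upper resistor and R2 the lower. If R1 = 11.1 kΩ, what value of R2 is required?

V_out/V_CC = R2/(R1+R2) = 0.1278.
R2 = R1 · 0.1278/(1 − 0.1278) = 1.626 kΩ.

R2 ≈ 1.63 kΩ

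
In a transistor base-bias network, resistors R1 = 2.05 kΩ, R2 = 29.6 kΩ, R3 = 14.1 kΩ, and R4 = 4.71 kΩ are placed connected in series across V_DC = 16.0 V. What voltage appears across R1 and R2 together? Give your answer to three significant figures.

Series total: ΣR = 2.05 + 29.6 + 14.1 + 4.71 = 50.46 kΩ.
R_{R1..R2} = 2.05 + 29.6 = 31.65 kΩ.
Voltage divider: V = V_DC · (31.65 / 50.46) = 16.0 × 0.6272 = 10.04 V.

V ≈ 10.0 V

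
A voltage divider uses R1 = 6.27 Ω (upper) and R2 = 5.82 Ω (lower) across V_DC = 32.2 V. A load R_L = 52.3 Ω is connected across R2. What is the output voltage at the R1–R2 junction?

First combine the lower leg with the load: R2 ‖ R_L = 5.237 Ω.
Then V_out = V_DC · R2'/(R1 + R2') = 32.2 × 5.237/11.51 = 14.65 V.
(Unloaded it would be 15.5 V; the load pulls it down.)

V_out ≈ 14.7 V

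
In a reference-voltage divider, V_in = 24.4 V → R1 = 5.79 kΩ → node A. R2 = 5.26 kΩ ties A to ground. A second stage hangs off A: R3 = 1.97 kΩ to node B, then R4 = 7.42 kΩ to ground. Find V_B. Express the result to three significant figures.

V_B ≈ 7.10 V

The second stage (R3 + R4 = 9.390 kΩ) loads node A in parallel with R2.
R2 ‖ (R3+R4) = 3.371 kΩ.
First divider: V_A = V_in · 3.371/(5.79 + 3.371) = 8.979 V.
Then the unloaded second divider: V_B = V_A × R4/(R3+R4) = 8.979 × 0.7902 = 7.095 V.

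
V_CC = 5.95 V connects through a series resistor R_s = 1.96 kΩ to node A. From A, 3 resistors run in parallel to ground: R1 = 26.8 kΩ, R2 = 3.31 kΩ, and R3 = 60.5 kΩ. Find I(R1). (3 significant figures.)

Parallel bank: R_p = 1/(1/26.8 + 1/3.31 + 1/60.5) = 2.809 kΩ.
V_A by voltage divider: V_A = 5.95 × 2.809/(1.96 + 2.809) = 3.505 V.
Branch current I = V_A/R1 = 3.505/26.8 = 0.1308 mA.

I ≈ 0.131 mA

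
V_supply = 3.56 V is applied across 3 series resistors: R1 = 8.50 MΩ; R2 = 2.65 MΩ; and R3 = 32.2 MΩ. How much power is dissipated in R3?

The common current is I = 3.56/43.35 = 0.08212 µA.
P(R3) = I²·R3 = (0.08212)² × 32.2 = 0.2172 µW.

P ≈ 0.217 µW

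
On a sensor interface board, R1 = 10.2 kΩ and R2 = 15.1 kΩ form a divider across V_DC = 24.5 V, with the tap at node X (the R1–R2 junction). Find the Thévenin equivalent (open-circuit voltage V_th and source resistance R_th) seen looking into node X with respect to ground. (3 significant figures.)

V_th ≈ 14.6 V, R_th ≈ 6.09 kΩ

Open-circuit (no load on X): V_th = V_DC · R2/(R1 + R2) = 24.5 × 15.1/(10.20 + 15.1) = 14.62 V.
Zeroing V_DC shorts the top of R1 to ground, so R_th = R1 ‖ R2 = 6.088 kΩ.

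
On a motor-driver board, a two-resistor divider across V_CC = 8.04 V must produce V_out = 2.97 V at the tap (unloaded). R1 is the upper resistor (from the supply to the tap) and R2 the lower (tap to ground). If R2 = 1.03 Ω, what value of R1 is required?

Required fraction k = V_out/V_CC = 0.3694.
So R1 = R2 · (V_CC/V_out − 1) = 1.03 × (8.04/2.97 − 1) = 1.03 × 1.707 = 1.758 Ω.

R1 ≈ 1.76 Ω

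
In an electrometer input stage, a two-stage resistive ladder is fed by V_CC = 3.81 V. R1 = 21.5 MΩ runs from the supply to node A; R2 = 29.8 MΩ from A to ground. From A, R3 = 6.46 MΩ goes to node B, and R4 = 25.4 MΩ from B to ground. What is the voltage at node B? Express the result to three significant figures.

V_B ≈ 1.27 V

Node A sees R2 in parallel with the series input of stage 2, R3 + R4 = 31.86 MΩ.
R2 ‖ (R3+R4) = 15.40 MΩ.
So V_A = 3.81 × 0.4173 = 1.590 V.
Stage 2 is unloaded, so V_B = V_A · R4/(R3+R4) = 1.590 × 25.4/31.86 = 1.268 V.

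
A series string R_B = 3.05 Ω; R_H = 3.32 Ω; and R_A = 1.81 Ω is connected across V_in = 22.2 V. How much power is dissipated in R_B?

P ≈ 22.5 W

ΣR = 8.180 Ω → I = 22.2/8.180 = 2.714 A.
V(R_B) = I·R = 8.278 V; P = V·I = 8.278 × 2.714 = 22.46 W.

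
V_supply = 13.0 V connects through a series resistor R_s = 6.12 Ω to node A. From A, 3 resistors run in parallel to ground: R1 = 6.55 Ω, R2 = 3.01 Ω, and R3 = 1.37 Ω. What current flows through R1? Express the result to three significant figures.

Parallel bank: R_p = 1/(1/6.55 + 1/3.01 + 1/1.37) = 0.8232 Ω.
V_A = 13.0 × 0.8232/6.943 = 1.541 V.
I(R1) = V_A / R1 = 1.541/6.55 = 0.2353 A.
(Equivalently: I_total = 1.872 A, then current-divider fraction G_k/ΣG = 0.1257.)

I ≈ 0.235 A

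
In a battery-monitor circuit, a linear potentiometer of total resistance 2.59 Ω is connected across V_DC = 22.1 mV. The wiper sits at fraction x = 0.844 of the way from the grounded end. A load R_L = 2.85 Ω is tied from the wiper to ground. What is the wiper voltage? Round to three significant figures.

V_out ≈ 16.7 mV

Lower segment x·R_p = 2.186 Ω; upper segment (1−x)·R_p = 0.4040 Ω.
(x·R_p) ‖ R_L = 1.237 Ω.
Loaded-divider output: V_out = 22.1 × 0.7538 = 16.66 mV.
(Unloaded: V_out = x·V_DC = 18.7 mV.)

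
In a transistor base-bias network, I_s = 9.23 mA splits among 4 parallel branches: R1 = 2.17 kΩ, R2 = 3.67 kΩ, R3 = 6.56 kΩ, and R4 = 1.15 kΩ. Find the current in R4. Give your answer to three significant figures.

I ≈ 4.57 mA

ΣG = 1/2.17 + 1/3.67 + 1/6.56 + 1/1.15 = 1.755.
Current divider: I(R4) = I_s · G_k/ΣG = 9.23 × (0.8696/1.755) = 9.23 × 0.4954 = 4.572 mA.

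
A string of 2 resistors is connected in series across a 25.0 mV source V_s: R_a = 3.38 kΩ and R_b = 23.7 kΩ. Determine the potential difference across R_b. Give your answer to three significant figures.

Total series resistance ΣR = 3.38 + 23.7 = 27.08 kΩ.
V = V_s · R/ΣR = 25.0 × 0.8752 = 21.88 mV.

V ≈ 21.9 mV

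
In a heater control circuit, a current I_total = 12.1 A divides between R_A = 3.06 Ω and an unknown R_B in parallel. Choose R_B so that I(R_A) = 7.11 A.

R_B ≈ 4.36 Ω

The fraction through R_A equals R_B/(R_A+R_B).
7.11/12.1 = R_B/(R_A + R_B) → R_B = R_A · (0.5876)/(1 − 0.5876) = 3.06 × 1.425 = 4.360 Ω.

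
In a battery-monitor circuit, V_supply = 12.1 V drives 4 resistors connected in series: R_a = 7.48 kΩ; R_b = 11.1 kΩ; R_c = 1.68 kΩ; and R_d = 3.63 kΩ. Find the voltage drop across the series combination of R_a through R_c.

V ≈ 10.3 V

Total series resistance ΣR = 7.48 + 11.1 + 1.68 + 3.63 = 23.89 kΩ.
R_{R_a..R_c} = 7.48 + 11.1 + 1.68 = 20.26 kΩ.
V = V_supply · R/ΣR = 12.1 × 0.8481 = 10.26 V.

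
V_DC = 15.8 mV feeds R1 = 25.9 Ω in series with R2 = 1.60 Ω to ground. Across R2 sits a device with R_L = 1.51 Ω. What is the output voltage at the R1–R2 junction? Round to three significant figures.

V_out ≈ 0.460 mV

The load sits in parallel with R2, giving an effective lower resistance R2' = R2·R_L/(R2+R_L) = 0.7768 Ω.
Now apply the divider: V_out = 15.8 × 0.02912 = 0.4601 mV.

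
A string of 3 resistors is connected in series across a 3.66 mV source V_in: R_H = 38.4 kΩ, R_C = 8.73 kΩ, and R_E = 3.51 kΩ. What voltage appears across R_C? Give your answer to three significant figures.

V ≈ 0.631 mV

Series total: ΣR = 38.4 + 8.73 + 3.51 = 50.64 kΩ.
Voltage divider: V = V_in · (8.730 / 50.64) = 3.66 × 0.1724 = 0.6310 mV.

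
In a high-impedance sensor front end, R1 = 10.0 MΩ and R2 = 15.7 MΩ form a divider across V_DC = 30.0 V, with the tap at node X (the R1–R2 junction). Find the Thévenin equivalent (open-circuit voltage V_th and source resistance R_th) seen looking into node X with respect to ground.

V_th is the unloaded tap voltage: V_DC · R2/(R1+R2) = 30.0 × 0.6109 = 18.33 V.
Zeroing V_DC shorts the top of R1 to ground, so R_th = R1 ‖ R2 = 6.109 MΩ.

V_th ≈ 18.3 V, R_th ≈ 6.11 MΩ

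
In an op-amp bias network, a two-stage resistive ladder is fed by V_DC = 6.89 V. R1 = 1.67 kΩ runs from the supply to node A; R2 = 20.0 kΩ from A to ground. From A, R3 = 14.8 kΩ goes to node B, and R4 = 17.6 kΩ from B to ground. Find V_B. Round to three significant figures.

Node A sees R2 in parallel with the series input of stage 2, R3 + R4 = 32.40 kΩ.
R2 ‖ (R3+R4) = 12.37 kΩ.
V_A = 6.89 × 12.37/(1.67 + 12.37) = 6.070 V.
Then the unloaded second divider: V_B = V_A × R4/(R3+R4) = 6.070 × 0.5432 = 3.297 V.

V_B ≈ 3.30 V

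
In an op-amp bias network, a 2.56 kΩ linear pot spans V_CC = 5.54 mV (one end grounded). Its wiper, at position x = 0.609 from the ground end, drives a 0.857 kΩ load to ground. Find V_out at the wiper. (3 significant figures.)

V_out ≈ 1.97 mV

Lower segment x·R_p = 1.559 kΩ; upper segment (1−x)·R_p = 1.001 kΩ.
R_L loads the lower segment: effective lower R = 0.5530 kΩ.
Loaded-divider output: V_out = 5.54 × 0.3559 = 1.972 mV.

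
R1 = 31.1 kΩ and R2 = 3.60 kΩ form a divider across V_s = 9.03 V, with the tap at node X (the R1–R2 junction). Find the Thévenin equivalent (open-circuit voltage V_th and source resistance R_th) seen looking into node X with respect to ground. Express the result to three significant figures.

Open-circuit (no load on X): V_th = V_s · R2/(R1 + R2) = 9.03 × 3.60/(31.10 + 3.60) = 0.9368 V.
Zeroing V_s shorts the top of R1 to ground, so R_th = R1 ‖ R2 = 3.227 kΩ.

V_th ≈ 0.937 V, R_th ≈ 3.23 kΩ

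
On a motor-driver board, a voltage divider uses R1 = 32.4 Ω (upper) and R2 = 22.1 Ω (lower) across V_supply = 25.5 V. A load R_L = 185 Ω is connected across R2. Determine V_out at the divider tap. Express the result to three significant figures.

First combine the lower leg with the load: R2 ‖ R_L = 19.74 Ω.
Voltage divider with the loaded lower leg: V_out = 25.5 × 19.74/(32.4 + 19.74) = 25.5 × 0.3786 = 9.655 V.

V_out ≈ 9.65 V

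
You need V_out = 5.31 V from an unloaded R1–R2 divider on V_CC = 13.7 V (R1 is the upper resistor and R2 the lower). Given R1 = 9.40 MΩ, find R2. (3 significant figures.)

R2 ≈ 5.95 MΩ

The divider ratio is R2/(R1+R2) = 5.31/13.7 = 0.3876.
R2 = R1 · 0.3876/(1 − 0.3876) = 5.949 MΩ.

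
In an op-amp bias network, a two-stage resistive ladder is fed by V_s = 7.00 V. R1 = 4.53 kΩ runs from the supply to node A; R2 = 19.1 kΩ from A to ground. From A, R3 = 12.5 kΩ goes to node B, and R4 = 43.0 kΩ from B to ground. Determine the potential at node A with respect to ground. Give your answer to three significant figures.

Node A sees R2 in parallel with the series input of stage 2, R3 + R4 = 55.50 kΩ.
Effective lower resistance at A: R2 ‖ 55.50 = 14.21 kΩ.
V_A = 7.00 × 14.21/(4.53 + 14.21) = 5.308 V.

V_A ≈ 5.31 V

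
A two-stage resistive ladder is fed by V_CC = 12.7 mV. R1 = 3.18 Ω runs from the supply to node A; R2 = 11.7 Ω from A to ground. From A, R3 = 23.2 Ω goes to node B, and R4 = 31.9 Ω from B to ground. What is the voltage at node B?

V_B ≈ 5.53 mV

The second stage (R3 + R4 = 55.10 Ω) loads node A in parallel with R2.
Effective lower resistance at A: R2 ‖ 55.10 = 9.651 Ω.
First divider: V_A = V_CC · 9.651/(3.18 + 9.651) = 9.552 mV.
V_B = V_A × 0.5789 = 5.530 mV.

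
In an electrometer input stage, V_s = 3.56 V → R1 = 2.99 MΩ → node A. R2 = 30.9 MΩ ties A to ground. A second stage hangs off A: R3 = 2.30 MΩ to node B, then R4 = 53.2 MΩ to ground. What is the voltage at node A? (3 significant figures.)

V_A ≈ 3.09 V

Node A sees R2 in parallel with the series input of stage 2, R3 + R4 = 55.50 MΩ.
R2 ‖ (R3+R4) = 19.85 MΩ.
First divider: V_A = V_s · 19.85/(2.99 + 19.85) = 3.094 V.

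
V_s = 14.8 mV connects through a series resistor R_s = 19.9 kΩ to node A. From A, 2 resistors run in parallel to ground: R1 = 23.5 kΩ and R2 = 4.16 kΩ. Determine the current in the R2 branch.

I ≈ 0.537 µA

Parallel bank: R_p = 1/(1/23.5 + 1/4.16) = 3.534 kΩ.
V_A = 14.8 × 3.534/23.43 = 2.232 mV.
Branch current I = V_A/R2 = 2.232/4.16 = 0.5366 µA.
(Equivalently: I_total = 0.6316 µA, then current-divider fraction G_k/ΣG = 0.8496.)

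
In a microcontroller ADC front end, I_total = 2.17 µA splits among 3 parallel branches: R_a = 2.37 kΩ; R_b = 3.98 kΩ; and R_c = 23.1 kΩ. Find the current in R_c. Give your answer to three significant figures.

I ≈ 0.131 µA

Total conductance ΣG = 1/2.37 + 1/3.98 + 1/23.1 = 0.7165 (units of 1/kΩ).
Current divider: I(R_c) = I_total · G_k/ΣG = 2.17 × (0.04329/0.7165) = 2.17 × 0.06042 = 0.1311 µA.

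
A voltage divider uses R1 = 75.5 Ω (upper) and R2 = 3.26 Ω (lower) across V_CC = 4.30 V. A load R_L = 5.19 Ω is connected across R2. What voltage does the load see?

V_out ≈ 0.111 V

The load sits in parallel with R2, giving an effective lower resistance R2' = R2·R_L/(R2+R_L) = 2.002 Ω.
Voltage divider with the loaded lower leg: V_out = 4.30 × 2.002/(75.5 + 2.002) = 4.30 × 0.02584 = 0.1111 V.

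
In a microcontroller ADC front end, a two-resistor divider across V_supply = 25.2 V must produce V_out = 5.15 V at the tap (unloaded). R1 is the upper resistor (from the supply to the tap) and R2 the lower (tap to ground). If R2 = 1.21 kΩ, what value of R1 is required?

Required fraction k = V_out/V_supply = 0.2044.
R1 = R2·(1/k − 1) = 1.21 × 3.893 = 4.711 kΩ.

R1 ≈ 4.71 kΩ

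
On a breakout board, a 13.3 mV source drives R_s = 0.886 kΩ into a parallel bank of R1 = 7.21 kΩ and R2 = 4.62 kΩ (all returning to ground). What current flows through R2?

I ≈ 2.19 µA

Combine the parallel branches: R_p = (1/7.21 + 1/4.62)⁻¹ = 2.816 kΩ.
V_A by voltage divider: V_A = 13.3 × 2.816/(0.886 + 2.816) = 10.12 mV.
Branch current I = V_A/R2 = 10.12/4.62 = 2.190 µA.
(Equivalently: I_total = 3.593 µA, then current-divider fraction G_k/ΣG = 0.6095.)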